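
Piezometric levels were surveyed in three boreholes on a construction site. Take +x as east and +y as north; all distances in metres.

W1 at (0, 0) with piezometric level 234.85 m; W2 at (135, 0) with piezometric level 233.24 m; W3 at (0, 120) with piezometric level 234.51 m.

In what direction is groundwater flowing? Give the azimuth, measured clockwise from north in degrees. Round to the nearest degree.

077°

∂h/∂x = (233.24 − 234.85) / (135 − 0) = -0.01193
∂h/∂y = (234.51 − 234.85) / (120 − 0) = -0.002833
Flow direction (−∇h) has components (+0.01193 E, +0.002833 N).
Azimuth = atan2(E, N) = atan2(+0.01193, +0.002833) = 76.6° ≈ 077°.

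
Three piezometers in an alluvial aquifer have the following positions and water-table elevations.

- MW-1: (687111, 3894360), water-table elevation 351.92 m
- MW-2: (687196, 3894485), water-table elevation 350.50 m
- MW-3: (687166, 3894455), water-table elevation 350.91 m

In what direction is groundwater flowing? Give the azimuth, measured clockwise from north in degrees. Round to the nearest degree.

048°

Taking MW-1 as reference: MW-2−MW-1 = (85, 125, -1.42); MW-3−MW-1 = (55, 95, -1.01).
Solve a·Δx + b·Δy = Δh: det = 85·95 − 55·125 = 1200.
∂h/∂x = [(-1.42)·95 − (-1.01)·125] / 1200 = -0.007208
∂h/∂y = [85·(-1.01) − 55·(-1.42)] / 1200 = -0.006458
Flow direction (−∇h) has components (+0.007208 E, +0.006458 N).
Azimuth = atan2(E, N) = atan2(+0.007208, +0.006458) = 48.1° ≈ 048°.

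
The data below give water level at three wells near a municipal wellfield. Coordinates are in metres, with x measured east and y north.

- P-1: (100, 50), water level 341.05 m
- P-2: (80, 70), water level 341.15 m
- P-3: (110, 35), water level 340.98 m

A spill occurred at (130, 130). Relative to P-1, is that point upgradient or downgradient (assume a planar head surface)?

upgradient

With h = a·x + b·y + c and P-1 as origin, the differences give:
  (-20)·a + 20·b = +0.10
  10·a + (-15)·b = -0.07
Eliminate b (×(-15) and ×20, subtract): 100·a = -0.100 → a = ∂h/∂x = -0.0010000
Back-substitute: b = ∂h/∂y = +0.004000.
Head at (130, 130) = 341.05 + (-0.0010000)·(30) + (+0.004000)·(80) = 341.34 m.
That is higher than the 341.05 m at P-1, so the point is upgradient.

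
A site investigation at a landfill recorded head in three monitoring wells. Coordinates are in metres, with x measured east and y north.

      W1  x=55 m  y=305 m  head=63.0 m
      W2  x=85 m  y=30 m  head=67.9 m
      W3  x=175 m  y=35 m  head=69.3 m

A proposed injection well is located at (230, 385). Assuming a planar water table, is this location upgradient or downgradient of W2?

downgradient

Three-point gradient (reference W1): Δ to W2 = (30, -275, +4.9), Δ to W3 = (120, -270, +6.3).
∂h/∂x = +0.01645, ∂h/∂y = -0.01602 (det = 24900).
Head at (230, 385) = 63.0 + (+0.01645)·(175) + (-0.01602)·(80) = 64.60 m.
That is lower than the 67.9 m at W2, so the point is downgradient.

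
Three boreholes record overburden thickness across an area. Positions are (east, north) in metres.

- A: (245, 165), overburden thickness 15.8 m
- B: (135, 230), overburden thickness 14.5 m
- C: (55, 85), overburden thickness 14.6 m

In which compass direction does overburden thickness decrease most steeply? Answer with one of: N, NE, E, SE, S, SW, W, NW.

Taking A as reference: B−A = (-110, 65, -1.3); C−A = (-190, -80, -1.2).
Solve a·Δx + b·Δy = Δd: det = (-110)·(-80) − (-190)·65 = 21150.
∂d/∂x = [(-1.3)·(-80) − (-1.2)·65] / 21150 = +0.008605
∂d/∂y = [(-110)·(-1.2) − (-190)·(-1.3)] / 21150 = -0.005437
Steepest decrease is along −∇f = (-0.008605 E, +0.005437 N) → northwest.

NW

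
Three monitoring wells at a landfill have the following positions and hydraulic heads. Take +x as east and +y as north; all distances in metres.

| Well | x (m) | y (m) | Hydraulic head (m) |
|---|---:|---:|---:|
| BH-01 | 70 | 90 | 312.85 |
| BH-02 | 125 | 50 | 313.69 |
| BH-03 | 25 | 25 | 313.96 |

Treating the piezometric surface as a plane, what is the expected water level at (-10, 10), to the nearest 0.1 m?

Three-point gradient (reference BH-01): Δ to BH-02 = (55, -40, +0.84), Δ to BH-03 = (-45, -65, +1.11).
∂h/∂x = +0.001898, ∂h/∂y = -0.01839 (det = -5375).
h(-10, 10) = 312.85 + (+0.001898)·(-80) + (-0.01839)·(-80) = 312.85 -0.152 +1.471 = 314.169 m.

314.2 m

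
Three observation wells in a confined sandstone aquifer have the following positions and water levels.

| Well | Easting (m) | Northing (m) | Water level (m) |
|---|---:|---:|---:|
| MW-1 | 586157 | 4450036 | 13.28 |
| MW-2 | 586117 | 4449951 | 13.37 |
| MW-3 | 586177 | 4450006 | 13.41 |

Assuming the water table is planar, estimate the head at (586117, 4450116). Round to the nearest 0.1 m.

With h = a·x + b·y + c and MW-1 as origin, the differences give:
  (-40)·a + (-85)·b = +0.09
  20·a + (-30)·b = +0.13
Eliminate b (×(-30) and ×(-85), subtract): 2900·a = 8.350 → a = ∂h/∂x = +0.002879
Back-substitute: b = ∂h/∂y = -0.002414.
h(586117, 4450116) = 13.28 + (+0.002879)·(-40) + (-0.002414)·(80) = 13.28 -0.115 -0.193 = 12.972 m.

13.0 m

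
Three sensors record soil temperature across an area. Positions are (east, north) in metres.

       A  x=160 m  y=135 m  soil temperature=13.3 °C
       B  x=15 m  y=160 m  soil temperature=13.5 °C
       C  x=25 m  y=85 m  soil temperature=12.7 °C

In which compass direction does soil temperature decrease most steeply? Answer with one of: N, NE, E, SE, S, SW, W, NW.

Differences from A: to B (Δx, Δy, Δh) = (-145, 25, +0.2); to C = (-135, -50, -0.6).
Solve a·Δx + b·Δy = ΔT: det = (-145)·(-50) − (-135)·25 = 10625.
∂T/∂x = [(+0.2)·(-50) − (-0.6)·25] / 10625 = +0.0004706
∂T/∂y = [(-145)·(-0.6) − (-135)·(+0.2)] / 10625 = +0.01073
Steepest decrease is along −∇f = (-0.0004706 E, -0.01073 N) → south.

S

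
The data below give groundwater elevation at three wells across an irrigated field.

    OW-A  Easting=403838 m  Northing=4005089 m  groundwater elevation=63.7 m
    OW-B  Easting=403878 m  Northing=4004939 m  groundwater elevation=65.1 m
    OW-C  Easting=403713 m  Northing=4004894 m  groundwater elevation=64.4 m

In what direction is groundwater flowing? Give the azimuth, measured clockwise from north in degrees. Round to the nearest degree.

320°

With h = a·x + b·y + c and OW-A as origin, the differences give:
  40·a + (-150)·b = +1.4
  (-125)·a + (-195)·b = +0.7
Eliminate b (×(-195) and ×(-150), subtract): -26550·a = -168.00 → a = ∂h/∂x = +0.006328
Back-substitute: b = ∂h/∂y = -0.007646.
Flow direction (−∇h) has components (-0.006328 E, +0.007646 N).
Azimuth = atan2(E, N) = atan2(-0.006328, +0.007646) = 320.4° ≈ 320°.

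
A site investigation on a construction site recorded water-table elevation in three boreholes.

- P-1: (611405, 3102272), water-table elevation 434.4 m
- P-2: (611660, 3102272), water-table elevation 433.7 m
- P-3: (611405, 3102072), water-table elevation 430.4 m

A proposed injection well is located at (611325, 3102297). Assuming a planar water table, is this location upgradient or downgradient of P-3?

upgradient

∂h/∂x = (433.7 − 434.4) / (611660 − 611405) = -0.002745
∂h/∂y = (430.4 − 434.4) / (3102072 − 3102272) = +0.02000
Head at (611325, 3102297) = 434.4 + (-0.002745)·(-80) + (+0.02000)·(25) = 435.12 m.
That is higher than the 430.4 m at P-3, so the point is upgradient.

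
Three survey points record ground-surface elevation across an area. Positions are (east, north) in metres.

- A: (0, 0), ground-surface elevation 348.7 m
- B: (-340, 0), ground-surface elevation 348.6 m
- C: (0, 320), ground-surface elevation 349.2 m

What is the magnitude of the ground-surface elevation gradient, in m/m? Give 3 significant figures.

0.00159 m/m

∂z/∂x = (348.6 − 348.7) / (-340 − 0) = +0.0002941
∂z/∂y = (349.2 − 348.7) / (320 − 0) = +0.001563
|∇f| = √(0.0002941² + 0.001563²) = 0.00159 m/m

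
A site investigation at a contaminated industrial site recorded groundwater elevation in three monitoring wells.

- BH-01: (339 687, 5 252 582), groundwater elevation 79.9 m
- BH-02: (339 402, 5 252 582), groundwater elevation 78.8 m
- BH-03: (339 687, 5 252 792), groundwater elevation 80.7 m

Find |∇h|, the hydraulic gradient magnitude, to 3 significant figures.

0.00542

∂h/∂x = (78.8 − 79.9) / (339402 − 339687) = +0.003860
∂h/∂y = (80.7 − 79.9) / (5252792 − 5252582) = +0.003810
|∇h| = √(0.003860² + 0.003810²) = 0.005424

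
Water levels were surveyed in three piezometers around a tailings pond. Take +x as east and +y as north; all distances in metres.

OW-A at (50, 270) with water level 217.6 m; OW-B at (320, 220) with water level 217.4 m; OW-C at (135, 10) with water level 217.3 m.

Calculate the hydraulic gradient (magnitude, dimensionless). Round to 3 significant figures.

Differences from OW-A: to OW-B (Δx, Δy, Δh) = (270, -50, -0.2); to OW-C = (85, -260, -0.3).
Determinant of the coordinate differences = 270·(-260) − 85·(-50) = -65950.
∂h/∂x = [(-0.2)·(-260) − (-0.3)·(-50)] / -65950 = -0.0005610
∂h/∂y = [270·(-0.3) − 85·(-0.2)] / -65950 = +0.0009704
|∇h| = √(-0.0005610² + 0.0009704²) = 0.001121

0.00112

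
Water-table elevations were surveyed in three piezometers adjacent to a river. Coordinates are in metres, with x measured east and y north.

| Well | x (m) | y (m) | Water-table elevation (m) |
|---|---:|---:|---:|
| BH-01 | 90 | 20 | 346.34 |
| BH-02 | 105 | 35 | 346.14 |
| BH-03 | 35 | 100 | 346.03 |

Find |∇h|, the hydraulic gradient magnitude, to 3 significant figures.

0.00955

Taking BH-01 as reference: BH-02−BH-01 = (15, 15, -0.20); BH-03−BH-01 = (-55, 80, -0.31).
Determinant of the coordinate differences = 15·80 − (-55)·15 = 2025.
∂h/∂x = [(-0.20)·80 − (-0.31)·15] / 2025 = -0.005605
∂h/∂y = [15·(-0.31) − (-55)·(-0.20)] / 2025 = -0.007728
|∇h| = √(-0.005605² + -0.007728²) = 0.009547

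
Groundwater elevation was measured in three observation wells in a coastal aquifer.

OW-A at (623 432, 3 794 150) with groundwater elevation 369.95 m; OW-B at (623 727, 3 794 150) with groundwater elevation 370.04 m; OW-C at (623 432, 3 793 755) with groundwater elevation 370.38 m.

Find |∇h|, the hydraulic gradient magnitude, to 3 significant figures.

0.00113

∂h/∂x = (370.04 − 369.95) / (623727 − 623432) = +0.0003051
∂h/∂y = (370.38 − 369.95) / (3793755 − 3794150) = -0.001089
|∇h| = √(0.0003051² + -0.001089²) = 0.001131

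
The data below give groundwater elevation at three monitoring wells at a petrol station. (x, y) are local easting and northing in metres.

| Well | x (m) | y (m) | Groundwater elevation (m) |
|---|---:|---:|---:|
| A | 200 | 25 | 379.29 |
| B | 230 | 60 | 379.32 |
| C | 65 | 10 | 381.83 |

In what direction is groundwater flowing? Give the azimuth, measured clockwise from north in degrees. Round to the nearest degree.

132°

Three-point gradient (reference A): Δ to B = (30, 35, +0.03), Δ to C = (-135, -15, +2.54).
∂h/∂x = -0.02090, ∂h/∂y = +0.01877 (det = 4275).
Flow direction (−∇h) has components (+0.02090 E, -0.01877 N).
Azimuth = atan2(E, N) = atan2(+0.02090, -0.01877) = 131.9° ≈ 132°.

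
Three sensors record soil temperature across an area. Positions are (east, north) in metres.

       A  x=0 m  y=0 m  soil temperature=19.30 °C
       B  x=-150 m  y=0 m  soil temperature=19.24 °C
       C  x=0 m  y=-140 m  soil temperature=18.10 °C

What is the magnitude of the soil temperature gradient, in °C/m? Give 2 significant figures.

∂T/∂x = (19.24 − 19.30) / (-150 − 0) = +0.0004000
∂T/∂y = (18.10 − 19.30) / (-140 − 0) = +0.008571
|∇f| = √(0.0004000² + 0.008571²) = 0.00858 °C/m

0.0086 °C/m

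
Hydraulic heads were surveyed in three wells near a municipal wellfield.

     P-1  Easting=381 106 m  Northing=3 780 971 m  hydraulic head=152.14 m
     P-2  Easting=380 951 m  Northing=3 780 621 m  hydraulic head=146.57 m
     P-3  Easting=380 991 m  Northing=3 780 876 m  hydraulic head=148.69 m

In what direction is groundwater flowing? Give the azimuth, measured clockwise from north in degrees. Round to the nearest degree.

Three-point gradient (reference P-1): Δ to P-2 = (-155, -350, -5.57), Δ to P-3 = (-115, -95, -3.45).
∂h/∂x = +0.02658, ∂h/∂y = +0.004145 (det = -25525).
Flow direction (−∇h) has components (-0.02658 E, -0.004145 N).
Azimuth = atan2(E, N) = atan2(-0.02658, -0.004145) = 261.1° ≈ 261°.

261°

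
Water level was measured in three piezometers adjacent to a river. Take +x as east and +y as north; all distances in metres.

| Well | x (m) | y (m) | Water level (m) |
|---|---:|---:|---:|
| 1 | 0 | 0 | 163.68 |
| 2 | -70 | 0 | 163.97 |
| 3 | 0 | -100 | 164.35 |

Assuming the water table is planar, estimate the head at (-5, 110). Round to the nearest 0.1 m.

∂h/∂x = (163.97 − 163.68) / (-70 − 0) = -0.004143
∂h/∂y = (164.35 − 163.68) / (-100 − 0) = -0.006700
h(-5, 110) = 163.68 + (-0.004143)·(-5) + (-0.006700)·(110) = 163.68 +0.021 -0.737 = 162.964 m.

163.0 m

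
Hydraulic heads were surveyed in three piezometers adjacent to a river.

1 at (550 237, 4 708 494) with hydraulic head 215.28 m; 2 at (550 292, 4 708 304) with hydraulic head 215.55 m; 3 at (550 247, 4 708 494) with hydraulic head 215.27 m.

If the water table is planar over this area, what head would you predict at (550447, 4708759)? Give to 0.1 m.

Taking 1 as reference: 2−1 = (55, -190, +0.27); 3−1 = (10, 0, -0.01).
Determinant of the coordinate differences = 55·0 − 10·(-190) = 1900.
∂h/∂x = [(+0.27)·0 − (-0.01)·(-190)] / 1900 = -0.0010000
∂h/∂y = [55·(-0.01) − 10·(+0.27)] / 1900 = -0.001711
h(550447, 4708759) = 215.28 + (-0.0010000)·(210) + (-0.001711)·(265) = 215.28 -0.210 -0.453 = 214.617 m.

214.6 m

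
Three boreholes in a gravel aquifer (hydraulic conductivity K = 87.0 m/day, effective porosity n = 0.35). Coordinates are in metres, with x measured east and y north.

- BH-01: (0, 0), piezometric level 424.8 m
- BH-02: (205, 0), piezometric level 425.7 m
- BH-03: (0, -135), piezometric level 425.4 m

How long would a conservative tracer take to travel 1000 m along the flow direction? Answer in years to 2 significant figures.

1.8 years

∂h/∂x = (425.7 − 424.8) / (205 − 0) = +0.004390
∂h/∂y = (425.4 − 424.8) / (-135 − 0) = -0.004444
|∇h| = √(0.004390² + -0.004444²) = 0.006247
Seepage velocity v = K·i/n = 87.0 × 0.006247 / 0.35 = 1.553 m/day.
t = 1000 / 1.553 = 643.9 days = 1.76 years.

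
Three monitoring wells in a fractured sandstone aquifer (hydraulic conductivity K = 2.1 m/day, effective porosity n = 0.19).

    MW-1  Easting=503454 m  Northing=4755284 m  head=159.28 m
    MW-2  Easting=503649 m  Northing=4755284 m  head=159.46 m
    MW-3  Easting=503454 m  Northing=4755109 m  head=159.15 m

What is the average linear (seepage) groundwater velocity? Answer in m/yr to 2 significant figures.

∂h/∂x = (159.46 − 159.28) / (503649 − 503454) = +0.0009231
∂h/∂y = (159.15 − 159.28) / (4755109 − 4755284) = +0.0007429
|∇h| = √(0.0009231² + 0.0007429²) = 0.001185
Seepage velocity v = K·i/n = 2.1 × 0.001185 / 0.19 = 0.0131 m/day = 4.785 m/yr.

4.8 m/yr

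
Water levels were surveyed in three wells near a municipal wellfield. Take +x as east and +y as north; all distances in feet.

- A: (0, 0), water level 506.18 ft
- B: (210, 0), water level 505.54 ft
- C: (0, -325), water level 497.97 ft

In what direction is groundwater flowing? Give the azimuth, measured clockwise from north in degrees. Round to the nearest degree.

∂h/∂x = (505.54 − 506.18) / (210 − 0) = -0.003048
∂h/∂y = (497.97 − 506.18) / (-325 − 0) = +0.02526
Flow direction (−∇h) has components (+0.003048 E, -0.02526 N).
Azimuth = atan2(E, N) = atan2(+0.003048, -0.02526) = 173.1° ≈ 173°.

173°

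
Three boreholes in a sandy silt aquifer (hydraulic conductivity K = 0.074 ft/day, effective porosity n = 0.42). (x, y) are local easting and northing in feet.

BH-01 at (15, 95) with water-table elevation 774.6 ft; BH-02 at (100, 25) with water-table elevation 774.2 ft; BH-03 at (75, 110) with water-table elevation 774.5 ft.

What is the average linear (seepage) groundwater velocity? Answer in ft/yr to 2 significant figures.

Differences from BH-01: to BH-02 (Δx, Δy, Δh) = (85, -70, -0.4); to BH-03 = (60, 15, -0.1).
Determinant of the coordinate differences = 85·15 − 60·(-70) = 5475.
∂h/∂x = [(-0.4)·15 − (-0.1)·(-70)] / 5475 = -0.002374
∂h/∂y = [85·(-0.1) − 60·(-0.4)] / 5475 = +0.002831
|∇h| = √(-0.002374² + 0.002831²) = 0.003695
Seepage velocity v = K·i/n = 0.074 × 0.003695 / 0.42 = 0.000651 ft/day = 0.2378 ft/yr.

0.24 ft/yr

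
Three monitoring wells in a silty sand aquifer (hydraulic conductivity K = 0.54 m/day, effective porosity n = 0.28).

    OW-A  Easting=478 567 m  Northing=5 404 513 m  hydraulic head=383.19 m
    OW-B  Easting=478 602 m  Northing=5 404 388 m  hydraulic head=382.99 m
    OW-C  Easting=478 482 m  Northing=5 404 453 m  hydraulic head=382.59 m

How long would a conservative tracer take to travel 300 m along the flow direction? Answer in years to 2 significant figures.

Differences from OW-A: to OW-B (Δx, Δy, Δh) = (35, -125, -0.20); to OW-C = (-85, -60, -0.60).
Determinant of the coordinate differences = 35·(-60) − (-85)·(-125) = -12725.
∂h/∂x = [(-0.20)·(-60) − (-0.60)·(-125)] / -12725 = +0.004951
∂h/∂y = [35·(-0.60) − (-85)·(-0.20)] / -12725 = +0.002986
|∇h| = √(0.004951² + 0.002986²) = 0.005782
Seepage velocity v = K·i/n = 0.54 × 0.005782 / 0.28 = 0.01115 m/day.
t = 300 / 0.01115 = 2.691e+04 days = 73.7 years.

74 years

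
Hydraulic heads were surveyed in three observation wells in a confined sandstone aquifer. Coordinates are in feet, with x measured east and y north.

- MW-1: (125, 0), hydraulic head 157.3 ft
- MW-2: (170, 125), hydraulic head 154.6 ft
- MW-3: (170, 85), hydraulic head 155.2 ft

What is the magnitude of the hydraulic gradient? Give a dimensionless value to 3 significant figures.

Three-point gradient (reference MW-1): Δ to MW-2 = (45, 125, -2.7), Δ to MW-3 = (45, 85, -2.1).
∂h/∂x = -0.01833, ∂h/∂y = -0.01500 (det = -1800).
|∇h| = √(-0.01833² + -0.01500²) = 0.02369

0.0237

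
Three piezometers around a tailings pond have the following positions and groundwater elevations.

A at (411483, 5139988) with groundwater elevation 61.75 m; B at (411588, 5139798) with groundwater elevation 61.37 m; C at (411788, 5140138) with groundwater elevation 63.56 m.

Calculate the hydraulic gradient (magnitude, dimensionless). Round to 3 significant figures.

Taking A as reference: B−A = (105, -190, -0.38); C−A = (305, 150, +1.81).
Determinant of the coordinate differences = 105·150 − 305·(-190) = 73700.
∂h/∂x = [(-0.38)·150 − (+1.81)·(-190)] / 73700 = +0.003893
∂h/∂y = [105·(+1.81) − 305·(-0.38)] / 73700 = +0.004151
|∇h| = √(0.003893² + 0.004151²) = 0.005691

0.00569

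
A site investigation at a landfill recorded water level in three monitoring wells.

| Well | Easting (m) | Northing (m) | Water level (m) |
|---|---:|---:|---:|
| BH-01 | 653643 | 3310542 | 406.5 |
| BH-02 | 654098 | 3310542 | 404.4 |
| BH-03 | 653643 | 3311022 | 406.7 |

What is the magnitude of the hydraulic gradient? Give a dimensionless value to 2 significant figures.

0.0046

∂h/∂x = (404.4 − 406.5) / (654098 − 653643) = -0.004615
∂h/∂y = (406.7 − 406.5) / (3311022 − 3310542) = +0.0004167
|∇h| = √(-0.004615² + 0.0004167²) = 0.004634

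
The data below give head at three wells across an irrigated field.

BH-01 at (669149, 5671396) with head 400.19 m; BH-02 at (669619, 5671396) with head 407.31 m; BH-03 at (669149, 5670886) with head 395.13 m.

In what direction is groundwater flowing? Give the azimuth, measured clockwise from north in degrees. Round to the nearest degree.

237°

∂h/∂x = (407.31 − 400.19) / (669619 − 669149) = +0.01515
∂h/∂y = (395.13 − 400.19) / (5670886 − 5671396) = +0.009922
Flow direction (−∇h) has components (-0.01515 E, -0.009922 N).
Azimuth = atan2(E, N) = atan2(-0.01515, -0.009922) = 236.8° ≈ 237°.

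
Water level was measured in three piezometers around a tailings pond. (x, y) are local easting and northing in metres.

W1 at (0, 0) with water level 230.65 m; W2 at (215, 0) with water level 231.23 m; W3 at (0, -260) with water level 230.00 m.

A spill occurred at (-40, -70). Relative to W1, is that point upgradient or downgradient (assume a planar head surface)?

downgradient

∂h/∂x = (231.23 − 230.65) / (215 − 0) = +0.002698
∂h/∂y = (230.00 − 230.65) / (-260 − 0) = +0.002500
Head at (-40, -70) = 230.65 + (+0.002698)·(-40) + (+0.002500)·(-70) = 230.37 m.
That is lower than the 230.65 m at W1, so the point is downgradient.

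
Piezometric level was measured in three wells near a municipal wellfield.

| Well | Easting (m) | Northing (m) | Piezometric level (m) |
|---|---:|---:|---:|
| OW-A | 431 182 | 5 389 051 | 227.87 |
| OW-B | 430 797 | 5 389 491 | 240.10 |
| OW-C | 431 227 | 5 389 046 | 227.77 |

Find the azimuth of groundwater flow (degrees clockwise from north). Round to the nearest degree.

182°

With h = a·x + b·y + c and OW-A as origin, the differences give:
  (-385)·a + 440·b = +12.23
  45·a + (-5)·b = -0.10
Eliminate b (×(-5) and ×440, subtract): -17875·a = -17.150 → a = ∂h/∂x = +0.0009594
Back-substitute: b = ∂h/∂y = +0.02863.
Flow direction (−∇h) has components (-0.0009594 E, -0.02863 N).
Azimuth = atan2(E, N) = atan2(-0.0009594, -0.02863) = 181.9° ≈ 182°.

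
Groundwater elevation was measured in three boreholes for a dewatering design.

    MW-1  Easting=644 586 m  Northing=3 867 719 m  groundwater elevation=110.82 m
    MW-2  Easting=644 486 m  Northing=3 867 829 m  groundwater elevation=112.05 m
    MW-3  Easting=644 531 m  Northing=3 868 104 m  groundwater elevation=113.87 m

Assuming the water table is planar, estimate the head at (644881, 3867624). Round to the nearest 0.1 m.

108.9 m

Taking MW-1 as reference: MW-2−MW-1 = (-100, 110, +1.23); MW-3−MW-1 = (-55, 385, +3.05).
Determinant of the coordinate differences = (-100)·385 − (-55)·110 = -32450.
∂h/∂x = [(+1.23)·385 − (+3.05)·110] / -32450 = -0.004254
∂h/∂y = [(-100)·(+3.05) − (-55)·(+1.23)] / -32450 = +0.007314
h(644881, 3867624) = 110.82 + (-0.004254)·(295) + (+0.007314)·(-95) = 110.82 -1.255 -0.695 = 108.870 m.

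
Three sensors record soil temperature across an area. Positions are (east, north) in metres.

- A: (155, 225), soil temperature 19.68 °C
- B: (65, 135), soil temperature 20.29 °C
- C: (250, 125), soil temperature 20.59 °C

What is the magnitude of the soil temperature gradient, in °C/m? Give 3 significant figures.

Three-point gradient (reference A): Δ to B = (-90, -90, +0.61), Δ to C = (95, -100, +0.91).
∂T/∂x = +0.001191, ∂T/∂y = -0.007969 (det = 17550).
|∇f| = √(0.001191² + -0.007969²) = 0.008058 °C/m

0.00806 °C/m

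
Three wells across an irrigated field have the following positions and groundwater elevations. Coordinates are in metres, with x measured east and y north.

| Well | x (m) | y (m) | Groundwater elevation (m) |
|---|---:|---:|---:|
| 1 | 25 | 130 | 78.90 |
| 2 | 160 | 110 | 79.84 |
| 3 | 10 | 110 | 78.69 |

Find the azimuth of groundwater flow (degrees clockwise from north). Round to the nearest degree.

Differences from 1: to 2 (Δx, Δy, Δh) = (135, -20, +0.94); to 3 = (-15, -20, -0.21).
Solve a·Δx + b·Δy = Δh: det = 135·(-20) − (-15)·(-20) = -3000.
∂h/∂x = [(+0.94)·(-20) − (-0.21)·(-20)] / -3000 = +0.007667
∂h/∂y = [135·(-0.21) − (-15)·(+0.94)] / -3000 = +0.004750
Flow direction (−∇h) has components (-0.007667 E, -0.004750 N).
Azimuth = atan2(E, N) = atan2(-0.007667, -0.004750) = 238.2° ≈ 238°.

238°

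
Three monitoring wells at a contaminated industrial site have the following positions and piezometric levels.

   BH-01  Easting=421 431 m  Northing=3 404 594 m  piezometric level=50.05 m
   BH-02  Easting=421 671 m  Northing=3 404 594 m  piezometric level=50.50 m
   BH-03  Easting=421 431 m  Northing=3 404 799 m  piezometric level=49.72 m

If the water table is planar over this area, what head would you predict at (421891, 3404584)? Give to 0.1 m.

∂h/∂x = (50.50 − 50.05) / (421671 − 421431) = +0.001875
∂h/∂y = (49.72 − 50.05) / (3404799 − 3404594) = -0.001610
h(421891, 3404584) = 50.05 + (+0.001875)·(460) + (-0.001610)·(-10) = 50.05 +0.863 +0.016 = 50.929 m.

50.9 m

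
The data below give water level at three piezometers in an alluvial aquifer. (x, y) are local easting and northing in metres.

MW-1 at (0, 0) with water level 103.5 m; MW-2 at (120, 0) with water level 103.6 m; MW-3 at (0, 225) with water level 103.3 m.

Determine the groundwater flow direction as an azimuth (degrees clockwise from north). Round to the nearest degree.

∂h/∂x = (103.6 − 103.5) / (120 − 0) = +0.0008333
∂h/∂y = (103.3 − 103.5) / (225 − 0) = -0.0008889
Flow direction (−∇h) has components (-0.0008333 E, +0.0008889 N).
Azimuth = atan2(E, N) = atan2(-0.0008333, +0.0008889) = 316.8° ≈ 317°.

317°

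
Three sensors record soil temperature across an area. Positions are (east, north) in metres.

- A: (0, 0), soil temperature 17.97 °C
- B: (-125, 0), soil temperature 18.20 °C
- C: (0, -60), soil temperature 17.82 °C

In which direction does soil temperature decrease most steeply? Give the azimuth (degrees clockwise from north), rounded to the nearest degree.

144°

∂T/∂x = (18.20 − 17.97) / (-125 − 0) = -0.001840
∂T/∂y = (17.82 − 17.97) / (-60 − 0) = +0.002500
Steepest decrease is along −∇f: components (+0.001840 E, -0.002500 N).
Azimuth = atan2(+0.001840, -0.002500) = 143.6° ≈ 144°.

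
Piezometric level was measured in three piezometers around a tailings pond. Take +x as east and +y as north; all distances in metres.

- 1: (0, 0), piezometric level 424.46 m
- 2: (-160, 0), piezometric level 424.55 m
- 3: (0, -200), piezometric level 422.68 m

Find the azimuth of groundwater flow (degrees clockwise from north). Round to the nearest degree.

∂h/∂x = (424.55 − 424.46) / (-160 − 0) = -0.0005625
∂h/∂y = (422.68 − 424.46) / (-200 − 0) = +0.008900
Flow direction (−∇h) has components (+0.0005625 E, -0.008900 N).
Azimuth = atan2(E, N) = atan2(+0.0005625, -0.008900) = 176.4° ≈ 176°.

176°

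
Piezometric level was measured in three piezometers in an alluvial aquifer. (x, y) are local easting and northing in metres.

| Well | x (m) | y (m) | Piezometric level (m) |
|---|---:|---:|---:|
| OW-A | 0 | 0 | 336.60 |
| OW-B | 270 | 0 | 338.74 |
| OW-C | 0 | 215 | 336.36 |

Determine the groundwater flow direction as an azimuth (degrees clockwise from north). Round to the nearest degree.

∂h/∂x = (338.74 − 336.60) / (270 − 0) = +0.007926
∂h/∂y = (336.36 − 336.60) / (215 − 0) = -0.001116
Flow direction (−∇h) has components (-0.007926 E, +0.001116 N).
Azimuth = atan2(E, N) = atan2(-0.007926, +0.001116) = 278.0° ≈ 278°.

278°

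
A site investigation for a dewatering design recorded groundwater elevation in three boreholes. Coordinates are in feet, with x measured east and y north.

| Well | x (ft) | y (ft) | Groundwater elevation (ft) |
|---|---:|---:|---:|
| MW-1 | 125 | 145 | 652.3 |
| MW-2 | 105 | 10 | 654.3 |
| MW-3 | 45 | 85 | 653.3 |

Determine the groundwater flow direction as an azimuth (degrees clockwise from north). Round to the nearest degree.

006°

With h = a·x + b·y + c and MW-1 as origin, the differences give:
  (-20)·a + (-135)·b = +2.0
  (-80)·a + (-60)·b = +1.0
Eliminate b (×(-60) and ×(-135), subtract): -9600·a = 15.00 → a = ∂h/∂x = -0.001563
Back-substitute: b = ∂h/∂y = -0.01458.
Flow direction (−∇h) has components (+0.001563 E, +0.01458 N).
Azimuth = atan2(E, N) = atan2(+0.001563, +0.01458) = 6.1° ≈ 006°.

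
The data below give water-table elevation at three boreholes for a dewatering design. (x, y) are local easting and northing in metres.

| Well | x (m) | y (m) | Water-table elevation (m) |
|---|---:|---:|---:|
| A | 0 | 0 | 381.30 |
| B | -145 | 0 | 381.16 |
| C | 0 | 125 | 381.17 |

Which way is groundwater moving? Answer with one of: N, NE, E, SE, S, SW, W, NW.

∂h/∂x = (381.16 − 381.30) / (-145 − 0) = +0.0009655
∂h/∂y = (381.17 − 381.30) / (125 − 0) = -0.001040
Flow = −∇h = (-0.0009655 east, +0.001040 north), which points northwest.

NW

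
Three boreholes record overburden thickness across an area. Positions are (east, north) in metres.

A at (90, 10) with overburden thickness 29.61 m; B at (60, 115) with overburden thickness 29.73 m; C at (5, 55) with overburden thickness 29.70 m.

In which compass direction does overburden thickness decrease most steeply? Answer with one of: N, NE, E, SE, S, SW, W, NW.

SE

With d = a·x + b·y + c and A as origin, the differences give:
  (-30)·a + 105·b = +0.12
  (-85)·a + 45·b = +0.09
Eliminate b (×45 and ×105, subtract): 7575·a = -4.050 → a = ∂d/∂x = -0.0005347
Back-substitute: b = ∂d/∂y = +0.0009901.
Steepest decrease is along −∇f = (+0.0005347 E, -0.0009901 N) → southeast.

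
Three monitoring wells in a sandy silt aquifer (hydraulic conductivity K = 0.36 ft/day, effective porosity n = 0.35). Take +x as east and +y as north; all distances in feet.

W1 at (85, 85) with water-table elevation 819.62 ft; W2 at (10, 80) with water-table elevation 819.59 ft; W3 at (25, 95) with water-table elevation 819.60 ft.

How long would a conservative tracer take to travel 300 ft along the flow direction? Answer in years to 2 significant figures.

1700 years

Taking W1 as reference: W2−W1 = (-75, -5, -0.03); W3−W1 = (-60, 10, -0.02).
Determinant of the coordinate differences = (-75)·10 − (-60)·(-5) = -1050.
∂h/∂x = [(-0.03)·10 − (-0.02)·(-5)] / -1050 = +0.0003810
∂h/∂y = [(-75)·(-0.02) − (-60)·(-0.03)] / -1050 = +0.0002857
|∇h| = √(0.0003810² + 0.0002857²) = 0.0004762
Seepage velocity v = K·i/n = 0.36 × 0.0004762 / 0.35 = 0.0004898 ft/day.
t = 300 / 0.0004898 = 6.125e+05 days = 1.68e+03 years.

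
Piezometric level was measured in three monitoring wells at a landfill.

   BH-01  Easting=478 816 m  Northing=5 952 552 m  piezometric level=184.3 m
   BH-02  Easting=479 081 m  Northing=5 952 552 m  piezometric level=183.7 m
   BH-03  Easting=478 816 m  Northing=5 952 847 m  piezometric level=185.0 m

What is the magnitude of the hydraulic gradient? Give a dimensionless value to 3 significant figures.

0.00328

∂h/∂x = (183.7 − 184.3) / (479081 − 478816) = -0.002264
∂h/∂y = (185.0 − 184.3) / (5952847 − 5952552) = +0.002373
|∇h| = √(-0.002264² + 0.002373²) = 0.00328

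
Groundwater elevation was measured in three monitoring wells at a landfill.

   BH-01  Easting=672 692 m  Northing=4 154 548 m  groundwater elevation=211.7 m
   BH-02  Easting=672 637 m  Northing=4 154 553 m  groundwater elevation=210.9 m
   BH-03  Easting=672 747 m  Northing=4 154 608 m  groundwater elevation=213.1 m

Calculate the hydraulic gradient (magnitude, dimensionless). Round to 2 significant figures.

With h = a·x + b·y + c and BH-01 as origin, the differences give:
  (-55)·a + 5·b = -0.8
  55·a + 60·b = +1.4
Eliminate b (×60 and ×5, subtract): -3575·a = -55.00 → a = ∂h/∂x = +0.01538
Back-substitute: b = ∂h/∂y = +0.009231.
|∇h| = √(0.01538² + 0.009231²) = 0.01794

0.018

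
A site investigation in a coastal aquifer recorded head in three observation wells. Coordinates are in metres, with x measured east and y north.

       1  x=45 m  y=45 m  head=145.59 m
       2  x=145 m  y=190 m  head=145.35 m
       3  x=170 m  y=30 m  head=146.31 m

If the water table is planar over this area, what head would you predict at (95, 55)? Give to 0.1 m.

With h = a·x + b·y + c and 1 as origin, the differences give:
  100·a + 145·b = -0.24
  125·a + (-15)·b = +0.72
Eliminate b (×(-15) and ×145, subtract): -19625·a = -100.800 → a = ∂h/∂x = +0.005136
Back-substitute: b = ∂h/∂y = -0.005197.
h(95, 55) = 145.59 + (+0.005136)·(50) + (-0.005197)·(10) = 145.59 +0.257 -0.052 = 145.795 m.

145.8 m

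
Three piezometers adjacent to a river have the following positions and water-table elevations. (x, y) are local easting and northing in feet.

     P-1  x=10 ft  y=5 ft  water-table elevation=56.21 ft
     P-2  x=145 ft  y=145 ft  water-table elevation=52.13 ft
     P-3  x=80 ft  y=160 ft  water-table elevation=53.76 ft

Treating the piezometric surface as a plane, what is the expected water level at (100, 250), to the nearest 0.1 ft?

Taking P-1 as reference: P-2−P-1 = (135, 140, -4.08); P-3−P-1 = (70, 155, -2.45).
Solve a·Δx + b·Δy = Δh: det = 135·155 − 70·140 = 11125.
∂h/∂x = [(-4.08)·155 − (-2.45)·140] / 11125 = -0.02601
∂h/∂y = [135·(-2.45) − 70·(-4.08)] / 11125 = -0.004058
h(100, 250) = 56.21 + (-0.02601)·(90) + (-0.004058)·(245) = 56.21 -2.341 -0.994 = 52.874 ft.

52.9 ft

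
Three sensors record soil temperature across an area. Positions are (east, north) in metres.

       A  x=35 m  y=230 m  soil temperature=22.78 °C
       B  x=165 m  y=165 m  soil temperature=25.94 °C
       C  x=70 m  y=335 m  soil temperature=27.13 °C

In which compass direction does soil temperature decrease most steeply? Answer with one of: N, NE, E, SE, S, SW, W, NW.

SW

Taking A as reference: B−A = (130, -65, +3.16); C−A = (35, 105, +4.35).
Determinant of the coordinate differences = 130·105 − 35·(-65) = 15925.
∂T/∂x = [(+3.16)·105 − (+4.35)·(-65)] / 15925 = +0.03859
∂T/∂y = [130·(+4.35) − 35·(+3.16)] / 15925 = +0.02857
Steepest decrease is along −∇f = (-0.03859 E, -0.02857 N) → southwest.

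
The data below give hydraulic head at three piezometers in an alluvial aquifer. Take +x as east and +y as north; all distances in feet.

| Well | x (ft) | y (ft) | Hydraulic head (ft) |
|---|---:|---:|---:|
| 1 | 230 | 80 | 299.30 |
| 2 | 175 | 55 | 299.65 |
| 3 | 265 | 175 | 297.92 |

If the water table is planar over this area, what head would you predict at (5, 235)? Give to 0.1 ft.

Differences from 1: to 2 (Δx, Δy, Δh) = (-55, -25, +0.35); to 3 = (35, 95, -1.38).
Solve a·Δx + b·Δy = Δh: det = (-55)·95 − 35·(-25) = -4350.
∂h/∂x = [(+0.35)·95 − (-1.38)·(-25)] / -4350 = +0.0002874
∂h/∂y = [(-55)·(-1.38) − 35·(+0.35)] / -4350 = -0.01463
h(5, 235) = 299.30 + (+0.0002874)·(-225) + (-0.01463)·(155) = 299.30 -0.065 -2.268 = 296.967 ft.

297.0 ft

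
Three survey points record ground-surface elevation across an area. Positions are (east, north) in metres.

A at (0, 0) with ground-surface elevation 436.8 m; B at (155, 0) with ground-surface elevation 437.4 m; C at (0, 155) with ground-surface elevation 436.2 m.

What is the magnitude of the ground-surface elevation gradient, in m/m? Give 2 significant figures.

∂z/∂x = (437.4 − 436.8) / (155 − 0) = +0.003871
∂z/∂y = (436.2 − 436.8) / (155 − 0) = -0.003871
|∇f| = √(0.003871² + -0.003871²) = 0.005474 m/m

0.0055 m/m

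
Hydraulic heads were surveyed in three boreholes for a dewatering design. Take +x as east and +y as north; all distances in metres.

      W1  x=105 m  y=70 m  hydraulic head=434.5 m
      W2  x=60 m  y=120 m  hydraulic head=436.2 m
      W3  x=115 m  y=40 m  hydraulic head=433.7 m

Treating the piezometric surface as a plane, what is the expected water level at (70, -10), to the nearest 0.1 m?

With h = a·x + b·y + c and W1 as origin, the differences give:
  (-45)·a + 50·b = +1.7
  10·a + (-30)·b = -0.8
Eliminate b (×(-30) and ×50, subtract): 850·a = -11.00 → a = ∂h/∂x = -0.01294
Back-substitute: b = ∂h/∂y = +0.02235.
h(70, -10) = 434.5 + (-0.01294)·(-35) + (+0.02235)·(-80) = 434.5 +0.453 -1.788 = 433.165 m.

433.2 m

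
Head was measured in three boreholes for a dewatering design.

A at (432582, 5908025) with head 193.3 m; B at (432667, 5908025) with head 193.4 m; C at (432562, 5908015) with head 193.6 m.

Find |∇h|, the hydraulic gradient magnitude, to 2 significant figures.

0.032

With h = a·x + b·y + c and A as origin, the differences give:
  85·a + 0·b = +0.1
  (-20)·a + (-10)·b = +0.3
Eliminate b (×(-10) and ×0, subtract): -850·a = -1.00 → a = ∂h/∂x = +0.001176
Back-substitute: b = ∂h/∂y = -0.03235.
|∇h| = √(0.001176² + -0.03235²) = 0.03237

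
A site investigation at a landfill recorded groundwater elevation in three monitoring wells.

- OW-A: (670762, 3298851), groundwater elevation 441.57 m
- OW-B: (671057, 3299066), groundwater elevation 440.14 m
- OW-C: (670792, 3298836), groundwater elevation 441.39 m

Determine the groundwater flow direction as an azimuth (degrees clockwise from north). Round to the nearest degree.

With h = a·x + b·y + c and OW-A as origin, the differences give:
  295·a + 215·b = -1.43
  30·a + (-15)·b = -0.18
Eliminate b (×(-15) and ×215, subtract): -10875·a = 60.150 → a = ∂h/∂x = -0.005531
Back-substitute: b = ∂h/∂y = +0.0009379.
Flow direction (−∇h) has components (+0.005531 E, -0.0009379 N).
Azimuth = atan2(E, N) = atan2(+0.005531, -0.0009379) = 99.6° ≈ 100°.

100°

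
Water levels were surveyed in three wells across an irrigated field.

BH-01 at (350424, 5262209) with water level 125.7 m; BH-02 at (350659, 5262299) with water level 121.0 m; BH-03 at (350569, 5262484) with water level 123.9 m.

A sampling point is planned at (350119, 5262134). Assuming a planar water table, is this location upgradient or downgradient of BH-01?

Differences from BH-01: to BH-02 (Δx, Δy, Δh) = (235, 90, -4.7); to BH-03 = (145, 275, -1.8).
Solve a·Δx + b·Δy = Δh: det = 235·275 − 145·90 = 51575.
∂h/∂x = [(-4.7)·275 − (-1.8)·90] / 51575 = -0.02192
∂h/∂y = [235·(-1.8) − 145·(-4.7)] / 51575 = +0.005012
Head at (350119, 5262134) = 125.7 + (-0.02192)·(-305) + (+0.005012)·(-75) = 132.01 m.
That is higher than the 125.7 m at BH-01, so the point is upgradient.

upgradient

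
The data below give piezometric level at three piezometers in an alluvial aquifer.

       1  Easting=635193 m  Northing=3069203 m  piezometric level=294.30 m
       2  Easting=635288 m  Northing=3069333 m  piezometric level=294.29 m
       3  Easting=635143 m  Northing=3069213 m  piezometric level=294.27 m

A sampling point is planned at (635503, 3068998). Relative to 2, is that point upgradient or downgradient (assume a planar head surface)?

With h = a·x + b·y + c and 1 as origin, the differences give:
  95·a + 130·b = -0.01
  (-50)·a + 10·b = -0.03
Eliminate b (×10 and ×130, subtract): 7450·a = 3.800 → a = ∂h/∂x = +0.0005101
Back-substitute: b = ∂h/∂y = -0.0004497.
Head at (635503, 3068998) = 294.30 + (+0.0005101)·(310) + (-0.0004497)·(-205) = 294.55 m.
That is higher than the 294.29 m at 2, so the point is upgradient.

upgradient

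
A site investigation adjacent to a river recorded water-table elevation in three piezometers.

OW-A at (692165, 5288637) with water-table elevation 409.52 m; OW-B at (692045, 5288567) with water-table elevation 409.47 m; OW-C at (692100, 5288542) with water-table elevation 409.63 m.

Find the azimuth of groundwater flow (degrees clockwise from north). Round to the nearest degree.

Taking OW-A as reference: OW-B−OW-A = (-120, -70, -0.05); OW-C−OW-A = (-65, -95, +0.11).
Solve a·Δx + b·Δy = Δh: det = (-120)·(-95) − (-65)·(-70) = 6850.
∂h/∂x = [(-0.05)·(-95) − (+0.11)·(-70)] / 6850 = +0.001818
∂h/∂y = [(-120)·(+0.11) − (-65)·(-0.05)] / 6850 = -0.002401
Flow direction (−∇h) has components (-0.001818 E, +0.002401 N).
Azimuth = atan2(E, N) = atan2(-0.001818, +0.002401) = 322.9° ≈ 323°.

323°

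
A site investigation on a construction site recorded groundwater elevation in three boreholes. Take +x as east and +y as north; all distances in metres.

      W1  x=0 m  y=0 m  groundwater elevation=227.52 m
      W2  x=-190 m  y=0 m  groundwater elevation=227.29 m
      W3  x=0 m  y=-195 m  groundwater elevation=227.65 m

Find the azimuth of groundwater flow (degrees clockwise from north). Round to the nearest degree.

∂h/∂x = (227.29 − 227.52) / (-190 − 0) = +0.001211
∂h/∂y = (227.65 − 227.52) / (-195 − 0) = -0.0006667
Flow direction (−∇h) has components (-0.001211 E, +0.0006667 N).
Azimuth = atan2(E, N) = atan2(-0.001211, +0.0006667) = 298.8° ≈ 299°.

299°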